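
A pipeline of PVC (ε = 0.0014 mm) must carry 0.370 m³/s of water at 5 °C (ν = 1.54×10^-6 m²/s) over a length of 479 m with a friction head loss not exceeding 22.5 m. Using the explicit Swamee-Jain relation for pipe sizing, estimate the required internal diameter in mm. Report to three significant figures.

D ≈ 313 mm

Swamee-Jain (Type III): D = 0.66·[ε^1.25·(LQ²/(gh_f))^4.75 + ν·Q^9.4·(L/(gh_f))^5.2]^0.04
LQ²/(gh_f) = 0.2971; L/(gh_f) = 2.170
Term 1 = ε^1.25·(…)^4.75 = 1.51×10^-10; Term 2 = ν·Q^9.4·(…)^5.2 = 7.56×10^-9
D = 0.66·(1.51×10^-10 + 7.56×10^-9)^0.04 = 0.3126 m = 313 mm
Check: V = 4.82 m/s, Re = 9.79×10^5, f = 0.01176, h_f = 21.3 m ≈ 22.5 m ✓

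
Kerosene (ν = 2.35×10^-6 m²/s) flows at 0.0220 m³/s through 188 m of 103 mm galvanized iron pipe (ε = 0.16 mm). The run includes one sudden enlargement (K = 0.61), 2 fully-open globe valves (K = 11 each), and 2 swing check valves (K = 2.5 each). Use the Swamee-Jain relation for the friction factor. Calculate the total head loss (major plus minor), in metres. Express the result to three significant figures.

V = 4Q/(πD²) = 2.640 m/s; V²/2g = 0.3553 m
Re = 1.16×10^5, ε/D = 0.00155 → f = 0.02385 (Swamee-Jain)
Major: h_f = f(L/D)·V²/2g = 0.02385·1825·0.3553 = 15.47 m
Minor: ΣK = 27.6; h_m = ΣK·V²/2g = 9.810 m
Total H_L = 15.47 + 9.810 = 25.28 m

H_L ≈ 25.3 m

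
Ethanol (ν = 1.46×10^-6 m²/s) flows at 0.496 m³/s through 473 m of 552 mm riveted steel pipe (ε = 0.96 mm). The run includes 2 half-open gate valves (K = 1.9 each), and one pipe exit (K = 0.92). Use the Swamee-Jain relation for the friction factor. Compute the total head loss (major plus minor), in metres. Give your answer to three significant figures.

H_L ≈ 5.33 m

V = 4Q/(πD²) = 2.073 m/s; V²/2g = 0.2189 m
Re = 7.84×10^5, ε/D = 0.00174 → f = 0.02292 (Swamee-Jain)
Major: h_f = f(L/D)·V²/2g = 0.02292·856.9·0.2189 = 4.301 m
Minor: ΣK = 4.72; h_m = ΣK·V²/2g = 1.033 m
Total H_L = 4.301 + 1.033 = 5.334 m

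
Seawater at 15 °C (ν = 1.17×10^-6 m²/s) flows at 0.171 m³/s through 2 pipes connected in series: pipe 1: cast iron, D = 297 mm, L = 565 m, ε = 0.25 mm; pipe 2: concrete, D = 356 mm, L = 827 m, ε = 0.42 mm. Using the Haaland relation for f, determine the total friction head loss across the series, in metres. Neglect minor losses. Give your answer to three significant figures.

H ≈ 18.7 m

Pipe 1: V = 2.468 m/s, Re = 6.27×10^5, ε/D = 8.42×10^-4, f = 0.01935, h_1 = f(L/D)V²/2g = 11.43 m
Pipe 2: V = 1.718 m/s, Re = 5.23×10^5, ε/D = 0.00118, f = 0.02094, h_2 = f(L/D)V²/2g = 7.316 m
Series → Q common, losses add: H = Σh = 18.75 m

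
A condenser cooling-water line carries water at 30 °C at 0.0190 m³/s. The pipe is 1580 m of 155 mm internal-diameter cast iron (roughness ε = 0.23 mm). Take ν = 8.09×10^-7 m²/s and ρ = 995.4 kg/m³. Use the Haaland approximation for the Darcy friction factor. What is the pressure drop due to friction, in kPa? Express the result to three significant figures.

V = 4Q/(πD²) = 4·0.0190/(π·0.155²) = 1.007 m/s
Re = VD/ν = 1.007·0.155/8.09×10^-7 = 1.93×10^5 → turbulent
ε/D = 0.23/155 = 0.00148
Haaland: f = 0.02270
h_f = f(L/D)V²/(2g) = 0.02270·(1580/0.155)·1.007²/(2·9.81) = 11.96 m
Δp = ρg·h_f = 995.4·9.81·11.96 = 116.8 kPa

Δp ≈ 117 kPa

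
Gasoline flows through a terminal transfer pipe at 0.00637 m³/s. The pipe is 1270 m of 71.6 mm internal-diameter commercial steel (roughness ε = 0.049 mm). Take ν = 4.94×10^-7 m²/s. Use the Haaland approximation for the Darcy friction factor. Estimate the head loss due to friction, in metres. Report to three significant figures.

h_f ≈ 43.8 m

V = 4Q/(πD²) = 4·0.00637/(π·0.0716²) = 1.582 m/s
Re = VD/ν = 1.582·0.0716/4.94×10^-7 = 2.29×10^5 → turbulent
ε/D = 0.049/71.6 = 6.84×10^-4
Haaland: f = 0.01937
h_f = f(L/D)V²/(2g) = 0.01937·(1270/0.0716)·1.582²/(2·9.81) = 43.83 m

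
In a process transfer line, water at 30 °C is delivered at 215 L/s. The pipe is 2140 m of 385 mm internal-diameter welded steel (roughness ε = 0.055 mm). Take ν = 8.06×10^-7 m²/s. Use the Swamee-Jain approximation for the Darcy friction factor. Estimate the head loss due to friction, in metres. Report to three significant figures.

h_f ≈ 13.7 m

V = 4Q/(πD²) = 4·0.215/(π·0.385²) = 1.847 m/s
Re = VD/ν = 1.847·0.385/8.06×10^-7 = 8.82×10^5 → turbulent
ε/D = 0.055/385 = 1.43×10^-4
Swamee-Jain: f = 0.01422
h_f = f(L/D)V²/(2g) = 0.01422·(2140/0.385)·1.847²/(2·9.81) = 13.74 m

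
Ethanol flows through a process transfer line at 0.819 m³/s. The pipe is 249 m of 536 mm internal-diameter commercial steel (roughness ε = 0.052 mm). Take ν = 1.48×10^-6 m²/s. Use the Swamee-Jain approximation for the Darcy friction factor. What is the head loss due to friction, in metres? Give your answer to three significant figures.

V = 4Q/(πD²) = 4·0.819/(π·0.536²) = 3.630 m/s
Re = VD/ν = 3.630·0.536/1.48×10^-6 = 1.31×10^6 → turbulent
ε/D = 0.052/536 = 9.70×10^-5
Swamee-Jain: f = 0.01318
h_f = f(L/D)V²/(2g) = 0.01318·(249/0.536)·3.630²/(2·9.81) = 4.110 m

h_f ≈ 4.11 m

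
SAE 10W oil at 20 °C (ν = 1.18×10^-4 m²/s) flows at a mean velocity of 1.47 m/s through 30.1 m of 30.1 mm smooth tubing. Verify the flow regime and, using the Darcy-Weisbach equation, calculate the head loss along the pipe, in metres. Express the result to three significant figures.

h_f ≈ 18.8 m

Re = VD/ν = 1.47·0.03010/1.18×10^-4 = 375 → laminar (Re < 2300)
f = 64/Re = 0.1707
h_f = f(L/D)V²/(2g) = 0.1707·(30.1/0.03010)·1.47²/(2·9.81) = 18.80 m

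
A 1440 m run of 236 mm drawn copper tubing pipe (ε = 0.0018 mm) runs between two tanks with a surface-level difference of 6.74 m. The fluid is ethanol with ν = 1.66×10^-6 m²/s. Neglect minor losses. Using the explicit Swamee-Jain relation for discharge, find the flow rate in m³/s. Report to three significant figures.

Q ≈ 0.0504 m³/s

Swamee-Jain (Type II): Q = -0.965·√(gD⁵h_f/L)·ln[ε/(3.7D) + √(3.17ν²L/(gD³h_f))]
√(gD⁵h_f/L) = √(9.81·0.236⁵·6.74/1440) = 0.005798
ε/(3.7D) = 2.06×10^-6; √(3.17ν²L/(gD³h_f)) = 1.20×10^-4
Q = -0.965·0.005798·ln(1.224×10^-4) = 0.05040 m³/s
Check: V = 1.15 m/s, Re = 1.64×10^5, f = 0.01622, h_f = 6.70 m ≈ 6.74 m ✓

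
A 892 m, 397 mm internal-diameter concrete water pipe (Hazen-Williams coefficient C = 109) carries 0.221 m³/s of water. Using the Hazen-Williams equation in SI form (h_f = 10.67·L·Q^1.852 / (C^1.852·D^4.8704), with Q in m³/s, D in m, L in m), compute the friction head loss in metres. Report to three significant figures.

h_f ≈ 8.81 m

h_f = 10.67·892·0.221^1.852 / (109^1.852·0.397^4.8704) = 8.812 m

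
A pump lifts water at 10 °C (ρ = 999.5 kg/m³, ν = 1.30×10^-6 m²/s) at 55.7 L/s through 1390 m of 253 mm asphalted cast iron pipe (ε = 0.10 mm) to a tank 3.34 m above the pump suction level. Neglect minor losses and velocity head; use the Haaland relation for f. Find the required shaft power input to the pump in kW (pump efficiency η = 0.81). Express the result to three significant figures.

V = 4Q/(πD²) = 1.108 m/s; Re = 2.16×10^5; ε/D = 3.95×10^-4; f = 0.01794
h_f = f(L/D)V²/2g = 6.165 m
Total head H = z + h_f = 3.34 + 6.165 = 9.505 m
P_hyd = ρgQH = 999.5·9.81·0.0557·9.505 = 5.191 kW
P_shaft = P_hyd/η = 5.191/0.81 = 6.409 kW

P_shaft ≈ 6.41 kW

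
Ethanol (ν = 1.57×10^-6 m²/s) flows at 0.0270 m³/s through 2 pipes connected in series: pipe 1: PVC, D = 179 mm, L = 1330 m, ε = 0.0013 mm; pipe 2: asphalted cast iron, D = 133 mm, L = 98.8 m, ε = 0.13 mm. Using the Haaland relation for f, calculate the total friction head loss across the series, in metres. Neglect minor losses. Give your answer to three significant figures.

H ≈ 10.5 m

Pipe 1: V = 1.073 m/s, Re = 1.22×10^5, ε/D = 7.26×10^-6, f = 0.01713, h_1 = f(L/D)V²/2g = 7.466 m
Pipe 2: V = 1.943 m/s, Re = 1.65×10^5, ε/D = 9.77×10^-4, f = 0.02106, h_2 = f(L/D)V²/2g = 3.012 m
Series → Q common, losses add: H = Σh = 10.48 m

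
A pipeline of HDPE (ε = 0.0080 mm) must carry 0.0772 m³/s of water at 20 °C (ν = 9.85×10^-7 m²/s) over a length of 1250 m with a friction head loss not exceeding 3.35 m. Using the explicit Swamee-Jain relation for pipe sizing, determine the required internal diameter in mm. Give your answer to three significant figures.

Swamee-Jain (Type III): D = 0.66·[ε^1.25·(LQ²/(gh_f))^4.75 + ν·Q^9.4·(L/(gh_f))^5.2]^0.04
LQ²/(gh_f) = 0.2267; L/(gh_f) = 38.04
Term 1 = ε^1.25·(…)^4.75 = 3.69×10^-10; Term 2 = ν·Q^9.4·(…)^5.2 = 5.68×10^-9
D = 0.66·(3.69×10^-10 + 5.68×10^-9)^0.04 = 0.3096 m = 310 mm
Check: V = 1.03 m/s, Re = 3.22×10^5, f = 0.01449, h_f = 3.14 m ≈ 3.35 m ✓

D ≈ 310 mm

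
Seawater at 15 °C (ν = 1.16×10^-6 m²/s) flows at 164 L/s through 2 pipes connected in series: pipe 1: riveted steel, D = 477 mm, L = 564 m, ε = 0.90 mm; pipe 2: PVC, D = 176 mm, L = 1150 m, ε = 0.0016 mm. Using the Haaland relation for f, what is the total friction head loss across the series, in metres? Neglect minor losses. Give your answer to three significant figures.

Pipe 1: V = 0.9177 m/s, Re = 3.77×10^5, ε/D = 0.00189, f = 0.02355, h_1 = f(L/D)V²/2g = 1.195 m
Pipe 2: V = 6.741 m/s, Re = 1.02×10^6, ε/D = 9.09×10^-6, f = 0.01171, h_2 = f(L/D)V²/2g = 177.2 m
Series → Q common, losses add: H = Σh = 178.4 m

H ≈ 178 m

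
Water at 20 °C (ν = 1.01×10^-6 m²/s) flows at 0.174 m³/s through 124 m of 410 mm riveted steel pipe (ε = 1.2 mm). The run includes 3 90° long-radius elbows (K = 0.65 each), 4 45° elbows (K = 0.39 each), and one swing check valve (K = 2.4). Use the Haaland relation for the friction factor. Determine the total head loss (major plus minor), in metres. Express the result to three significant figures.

H_L ≈ 1.23 m

V = 4Q/(πD²) = 1.318 m/s; V²/2g = 0.08853 m
Re = 5.35×10^5, ε/D = 0.00293 → f = 0.02627 (Haaland)
Major: h_f = f(L/D)·V²/2g = 0.02627·302.4·0.08853 = 0.7033 m
Minor: ΣK = 5.91; h_m = ΣK·V²/2g = 0.5232 m
Total H_L = 0.7033 + 0.5232 = 1.227 m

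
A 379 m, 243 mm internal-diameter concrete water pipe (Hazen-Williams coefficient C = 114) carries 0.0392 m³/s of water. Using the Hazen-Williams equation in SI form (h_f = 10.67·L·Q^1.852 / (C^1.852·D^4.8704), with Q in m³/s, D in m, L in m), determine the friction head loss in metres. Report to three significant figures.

h_f ≈ 1.53 m

h_f = 10.67·379·0.0392^1.852 / (114^1.852·0.243^4.8704) = 1.529 m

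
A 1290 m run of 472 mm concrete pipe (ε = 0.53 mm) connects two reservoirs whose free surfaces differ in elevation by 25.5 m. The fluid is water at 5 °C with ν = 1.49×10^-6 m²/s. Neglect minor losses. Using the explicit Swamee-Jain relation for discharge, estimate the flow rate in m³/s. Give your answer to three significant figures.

Q ≈ 0.523 m³/s

Swamee-Jain (Type II): Q = -0.965·√(gD⁵h_f/L)·ln[ε/(3.7D) + √(3.17ν²L/(gD³h_f))]
√(gD⁵h_f/L) = √(9.81·0.472⁵·25.5/1290) = 0.06740
ε/(3.7D) = 3.03×10^-4; √(3.17ν²L/(gD³h_f)) = 1.86×10^-5
Q = -0.965·0.06740·ln(3.221×10^-4) = 0.5230 m³/s
Check: V = 2.99 m/s, Re = 9.47×10^5, f = 0.02059, h_f = 25.6 m ≈ 25.5 m ✓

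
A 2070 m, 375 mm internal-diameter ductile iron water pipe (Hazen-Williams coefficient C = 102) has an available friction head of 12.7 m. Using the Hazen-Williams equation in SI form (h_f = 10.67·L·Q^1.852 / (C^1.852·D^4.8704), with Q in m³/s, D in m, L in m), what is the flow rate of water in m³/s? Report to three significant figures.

Rearranging: Q = [h_f·C^1.852·D^4.8704 / (10.67·L)]^(1/1.852)
Q = [12.7·102^1.852·0.375^4.8704 / (10.67·2070)]^0.540 = 0.1376 m³/s

Q ≈ 0.138 m³/s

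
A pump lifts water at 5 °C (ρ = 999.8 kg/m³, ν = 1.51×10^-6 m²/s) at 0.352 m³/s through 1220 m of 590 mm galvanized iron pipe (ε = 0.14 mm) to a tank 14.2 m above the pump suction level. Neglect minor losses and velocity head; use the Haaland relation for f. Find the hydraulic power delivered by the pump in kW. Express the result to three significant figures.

P_hyd ≈ 58.4 kW

V = 4Q/(πD²) = 1.288 m/s; Re = 5.03×10^5; ε/D = 2.37×10^-4; f = 0.01562
h_f = f(L/D)V²/2g = 2.729 m
Total head H = z + h_f = 14.2 + 2.729 = 16.93 m
P_hyd = ρgQH = 999.8·9.81·0.352·16.93 = 58.45 kW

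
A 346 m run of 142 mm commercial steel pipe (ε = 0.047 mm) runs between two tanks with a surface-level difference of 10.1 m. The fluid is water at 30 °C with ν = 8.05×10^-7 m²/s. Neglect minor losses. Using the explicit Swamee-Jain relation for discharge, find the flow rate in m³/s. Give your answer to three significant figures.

Q ≈ 0.0348 m³/s

Swamee-Jain (Type II): Q = -0.965·√(gD⁵h_f/L)·ln[ε/(3.7D) + √(3.17ν²L/(gD³h_f))]
√(gD⁵h_f/L) = √(9.81·0.142⁵·10.1/346) = 0.004066
ε/(3.7D) = 8.95×10^-5; √(3.17ν²L/(gD³h_f)) = 5.01×10^-5
Q = -0.965·0.004066·ln(1.395×10^-4) = 0.03483 m³/s
Check: V = 2.20 m/s, Re = 3.88×10^5, f = 0.01691, h_f = 10.2 m ≈ 10.1 m ✓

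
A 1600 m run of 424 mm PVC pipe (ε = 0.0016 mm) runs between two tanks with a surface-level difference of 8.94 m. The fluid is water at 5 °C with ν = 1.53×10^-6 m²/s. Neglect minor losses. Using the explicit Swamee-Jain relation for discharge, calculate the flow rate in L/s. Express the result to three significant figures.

Q ≈ 266 L/s

Swamee-Jain (Type II): Q = -0.965·√(gD⁵h_f/L)·ln[ε/(3.7D) + √(3.17ν²L/(gD³h_f))]
√(gD⁵h_f/L) = √(9.81·0.424⁵·8.94/1600) = 0.02741
ε/(3.7D) = 1.02×10^-6; √(3.17ν²L/(gD³h_f)) = 4.21×10^-5
Q = -0.965·0.02741·ln(4.316×10^-5) = 0.2658 m³/s
Check: V = 1.88 m/s, Re = 5.22×10^5, f = 0.01305, h_f = 8.90 m ≈ 8.94 m ✓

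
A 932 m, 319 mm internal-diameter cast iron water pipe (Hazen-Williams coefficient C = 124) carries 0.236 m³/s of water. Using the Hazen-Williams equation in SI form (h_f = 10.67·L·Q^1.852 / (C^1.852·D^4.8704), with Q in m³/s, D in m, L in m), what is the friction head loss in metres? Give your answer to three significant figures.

h_f ≈ 23.8 m

h_f = 10.67·932·0.236^1.852 / (124^1.852·0.319^4.8704) = 23.76 m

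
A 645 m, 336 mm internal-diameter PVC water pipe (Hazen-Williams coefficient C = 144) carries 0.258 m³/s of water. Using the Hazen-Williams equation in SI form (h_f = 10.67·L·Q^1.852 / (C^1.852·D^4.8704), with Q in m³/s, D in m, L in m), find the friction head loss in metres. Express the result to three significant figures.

h_f = 10.67·645·0.258^1.852 / (144^1.852·0.336^4.8704) = 11.42 m

h_f ≈ 11.4 m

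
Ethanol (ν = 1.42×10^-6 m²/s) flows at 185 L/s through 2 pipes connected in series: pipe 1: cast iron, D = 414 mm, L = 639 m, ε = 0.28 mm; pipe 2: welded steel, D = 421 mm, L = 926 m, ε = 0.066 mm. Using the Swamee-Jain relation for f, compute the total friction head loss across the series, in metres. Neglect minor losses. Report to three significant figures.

Pipe 1: V = 1.374 m/s, Re = 4.01×10^5, ε/D = 6.76×10^-4, f = 0.01898, h_1 = f(L/D)V²/2g = 2.820 m
Pipe 2: V = 1.329 m/s, Re = 3.94×10^5, ε/D = 1.57×10^-4, f = 0.01546, h_2 = f(L/D)V²/2g = 3.061 m
Series → Q common, losses add: H = Σh = 5.881 m

H ≈ 5.88 m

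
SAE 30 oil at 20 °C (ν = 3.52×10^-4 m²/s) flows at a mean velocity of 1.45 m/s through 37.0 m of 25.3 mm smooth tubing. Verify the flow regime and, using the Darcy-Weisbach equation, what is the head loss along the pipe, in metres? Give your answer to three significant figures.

Re = VD/ν = 1.45·0.02530/3.52×10^-4 = 104 → laminar (Re < 2300)
f = 64/Re = 0.6141
h_f = f(L/D)V²/(2g) = 0.6141·(37.0/0.02530)·1.45²/(2·9.81) = 96.24 m

h_f ≈ 96.2 m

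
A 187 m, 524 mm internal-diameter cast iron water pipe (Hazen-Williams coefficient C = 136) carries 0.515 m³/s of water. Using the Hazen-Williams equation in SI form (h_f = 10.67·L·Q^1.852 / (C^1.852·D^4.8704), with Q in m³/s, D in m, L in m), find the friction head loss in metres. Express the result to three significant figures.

h_f = 10.67·187·0.515^1.852 / (136^1.852·0.524^4.8704) = 1.520 m

h_f ≈ 1.52 m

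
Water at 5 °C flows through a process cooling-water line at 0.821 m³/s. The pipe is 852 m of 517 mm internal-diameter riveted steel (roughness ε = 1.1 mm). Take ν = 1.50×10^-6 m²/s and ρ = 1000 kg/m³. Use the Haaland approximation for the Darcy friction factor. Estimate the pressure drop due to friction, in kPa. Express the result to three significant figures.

V = 4Q/(πD²) = 4·0.821/(π·0.517²) = 3.911 m/s
Re = VD/ν = 3.911·0.517/1.50×10^-6 = 1.35×10^6 → turbulent
ε/D = 1.1/517 = 0.00213
Haaland: f = 0.02397
h_f = f(L/D)V²/(2g) = 0.02397·(852/0.517)·3.911²/(2·9.81) = 30.80 m
Δp = ρg·h_f = 1000·9.81·30.80 = 302.1 kPa

Δp ≈ 302 kPa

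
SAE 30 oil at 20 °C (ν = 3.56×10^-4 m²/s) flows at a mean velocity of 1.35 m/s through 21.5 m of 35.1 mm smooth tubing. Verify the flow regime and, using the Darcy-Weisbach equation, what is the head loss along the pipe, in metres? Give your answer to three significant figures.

h_f ≈ 27.4 m

Re = VD/ν = 1.35·0.03510/3.56×10^-4 = 133 → laminar (Re < 2300)
f = 64/Re = 0.4808
h_f = f(L/D)V²/(2g) = 0.4808·(21.5/0.03510)·1.35²/(2·9.81) = 27.36 m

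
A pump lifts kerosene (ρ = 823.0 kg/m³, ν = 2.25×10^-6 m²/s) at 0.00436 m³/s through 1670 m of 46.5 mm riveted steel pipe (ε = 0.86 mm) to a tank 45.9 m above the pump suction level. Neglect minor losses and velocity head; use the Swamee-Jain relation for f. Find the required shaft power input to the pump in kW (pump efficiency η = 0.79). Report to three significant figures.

V = 4Q/(πD²) = 2.567 m/s; Re = 5.31×10^4; ε/D = 0.0185; f = 0.04834
h_f = f(L/D)V²/2g = 583.3 m
Total head H = z + h_f = 45.9 + 583.3 = 629.2 m
P_hyd = ρgQH = 823.0·9.81·0.00436·629.2 = 22.15 kW
P_shaft = P_hyd/η = 22.15/0.79 = 28.03 kW

P_shaft ≈ 28.0 kW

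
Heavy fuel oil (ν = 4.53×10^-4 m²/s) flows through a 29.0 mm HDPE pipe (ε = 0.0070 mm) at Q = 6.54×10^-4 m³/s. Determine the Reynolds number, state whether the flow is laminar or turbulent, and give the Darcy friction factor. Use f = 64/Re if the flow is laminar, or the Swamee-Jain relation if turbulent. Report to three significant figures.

V = 4Q/(πD²) = 0.9901 m/s
Re = VD/ν = 0.9901·0.0290/4.53×10^-4 = 63.4
Re < 2300 → laminar → f = 64/Re = 1.010

Re ≈ 63.4; laminar; f = 64/Re ≈ 1.01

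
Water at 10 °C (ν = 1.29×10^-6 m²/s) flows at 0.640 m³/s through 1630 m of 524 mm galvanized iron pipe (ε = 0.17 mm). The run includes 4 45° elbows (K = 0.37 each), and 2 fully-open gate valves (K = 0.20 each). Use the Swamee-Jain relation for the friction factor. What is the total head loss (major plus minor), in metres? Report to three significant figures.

V = 4Q/(πD²) = 2.968 m/s; V²/2g = 0.4489 m
Re = 1.21×10^6, ε/D = 3.24×10^-4 → f = 0.01586 (Swamee-Jain)
Major: h_f = f(L/D)·V²/2g = 0.01586·3111·0.4489 = 22.14 m
Minor: ΣK = 1.88; h_m = ΣK·V²/2g = 0.8439 m
Total H_L = 22.14 + 0.8439 = 22.99 m

H_L ≈ 23.0 m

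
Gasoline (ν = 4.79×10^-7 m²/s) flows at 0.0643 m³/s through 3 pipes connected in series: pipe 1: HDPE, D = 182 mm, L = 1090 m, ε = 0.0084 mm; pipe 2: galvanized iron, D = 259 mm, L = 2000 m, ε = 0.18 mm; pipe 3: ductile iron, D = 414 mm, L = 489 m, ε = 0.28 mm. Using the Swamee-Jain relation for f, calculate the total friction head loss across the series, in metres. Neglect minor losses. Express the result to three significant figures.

H ≈ 34.9 m

Pipe 1: V = 2.472 m/s, Re = 9.39×10^5, ε/D = 4.62×10^-5, f = 0.01271, h_1 = f(L/D)V²/2g = 23.69 m
Pipe 2: V = 1.220 m/s, Re = 6.60×10^5, ε/D = 6.95×10^-4, f = 0.01871, h_2 = f(L/D)V²/2g = 10.97 m
Pipe 3: V = 0.4777 m/s, Re = 4.13×10^5, ε/D = 6.76×10^-4, f = 0.01895, h_3 = f(L/D)V²/2g = 0.2603 m
Series → Q common, losses add: H = Σh = 34.92 m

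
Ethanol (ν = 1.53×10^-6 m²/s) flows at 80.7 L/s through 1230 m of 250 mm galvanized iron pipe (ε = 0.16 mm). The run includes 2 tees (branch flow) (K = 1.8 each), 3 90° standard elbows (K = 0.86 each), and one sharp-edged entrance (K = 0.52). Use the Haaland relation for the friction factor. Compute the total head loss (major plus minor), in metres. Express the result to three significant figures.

H_L ≈ 13.8 m

V = 4Q/(πD²) = 1.644 m/s; V²/2g = 0.1378 m
Re = 2.69×10^5, ε/D = 6.40×10^-4 → f = 0.01896 (Haaland)
Major: h_f = f(L/D)·V²/2g = 0.01896·4920·0.1378 = 12.85 m
Minor: ΣK = 6.70; h_m = ΣK·V²/2g = 0.9230 m
Total H_L = 12.85 + 0.9230 = 13.78 m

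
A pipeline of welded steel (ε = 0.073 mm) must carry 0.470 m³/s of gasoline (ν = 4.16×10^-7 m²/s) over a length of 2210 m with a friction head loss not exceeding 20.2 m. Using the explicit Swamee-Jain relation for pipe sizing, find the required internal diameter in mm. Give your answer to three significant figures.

Swamee-Jain (Type III): D = 0.66·[ε^1.25·(LQ²/(gh_f))^4.75 + ν·Q^9.4·(L/(gh_f))^5.2]^0.04
LQ²/(gh_f) = 2.464; L/(gh_f) = 11.15
Term 1 = ε^1.25·(…)^4.75 = 4.89×10^-4; Term 2 = ν·Q^9.4·(…)^5.2 = 9.62×10^-5
D = 0.66·(4.89×10^-4 + 9.62×10^-5)^0.04 = 0.4900 m = 490 mm
Check: V = 2.49 m/s, Re = 2.94×10^6, f = 0.01346, h_f = 19.2 m ≈ 20.2 m ✓

D ≈ 490 mm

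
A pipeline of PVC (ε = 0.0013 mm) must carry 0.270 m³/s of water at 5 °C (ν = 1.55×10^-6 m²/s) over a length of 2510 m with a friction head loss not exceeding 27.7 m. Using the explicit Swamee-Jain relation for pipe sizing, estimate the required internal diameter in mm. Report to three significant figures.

Swamee-Jain (Type III): D = 0.66·[ε^1.25·(LQ²/(gh_f))^4.75 + ν·Q^9.4·(L/(gh_f))^5.2]^0.04
LQ²/(gh_f) = 0.6734; L/(gh_f) = 9.237
Term 1 = ε^1.25·(…)^4.75 = 6.71×10^-9; Term 2 = ν·Q^9.4·(…)^5.2 = 7.34×10^-7
D = 0.66·(6.71×10^-9 + 7.34×10^-7)^0.04 = 0.3753 m = 375 mm
Check: V = 2.44 m/s, Re = 5.91×10^5, f = 0.01277, h_f = 25.9 m ≈ 27.7 m ✓

D ≈ 375 mm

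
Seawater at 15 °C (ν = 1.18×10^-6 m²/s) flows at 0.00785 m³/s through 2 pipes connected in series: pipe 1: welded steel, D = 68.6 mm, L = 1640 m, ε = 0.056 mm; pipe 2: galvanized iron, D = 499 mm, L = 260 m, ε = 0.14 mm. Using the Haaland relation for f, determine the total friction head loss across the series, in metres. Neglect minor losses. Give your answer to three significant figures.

H ≈ 115 m

Pipe 1: V = 2.124 m/s, Re = 1.23×10^5, ε/D = 8.16×10^-4, f = 0.02089, h_1 = f(L/D)V²/2g = 114.8 m
Pipe 2: V = 0.04014 m/s, Re = 1.70×10^4, ε/D = 2.81×10^-4, f = 0.02728, h_2 = f(L/D)V²/2g = 0.001167 m
Series → Q common, losses add: H = Σh = 114.8 m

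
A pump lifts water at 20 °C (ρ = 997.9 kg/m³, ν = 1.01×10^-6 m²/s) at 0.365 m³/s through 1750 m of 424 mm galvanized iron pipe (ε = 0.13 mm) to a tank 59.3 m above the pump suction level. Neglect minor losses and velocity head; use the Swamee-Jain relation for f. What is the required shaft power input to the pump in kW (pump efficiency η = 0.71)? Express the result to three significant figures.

V = 4Q/(πD²) = 2.585 m/s; Re = 1.09×10^6; ε/D = 3.07×10^-4; f = 0.01576
h_f = f(L/D)V²/2g = 22.16 m
Total head H = z + h_f = 59.3 + 22.16 = 81.46 m
P_hyd = ρgQH = 997.9·9.81·0.365·81.46 = 291.1 kW
P_shaft = P_hyd/η = 291.1/0.71 = 409.9 kW

P_shaft ≈ 410 kW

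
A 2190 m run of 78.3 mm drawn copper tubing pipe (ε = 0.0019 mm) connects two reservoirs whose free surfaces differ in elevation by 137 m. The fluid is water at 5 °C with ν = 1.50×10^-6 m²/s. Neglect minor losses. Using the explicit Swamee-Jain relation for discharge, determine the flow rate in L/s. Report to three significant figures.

Swamee-Jain (Type II): Q = -0.965·√(gD⁵h_f/L)·ln[ε/(3.7D) + √(3.17ν²L/(gD³h_f))]
√(gD⁵h_f/L) = √(9.81·0.0783⁵·137/2190) = 0.001344
ε/(3.7D) = 6.56×10^-6; √(3.17ν²L/(gD³h_f)) = 1.56×10^-4
Q = -0.965·0.001344·ln(1.622×10^-4) = 0.01132 m³/s
Check: V = 2.35 m/s, Re = 1.23×10^5, f = 0.01729, h_f = 136 m ≈ 137 m ✓

Q ≈ 11.3 L/s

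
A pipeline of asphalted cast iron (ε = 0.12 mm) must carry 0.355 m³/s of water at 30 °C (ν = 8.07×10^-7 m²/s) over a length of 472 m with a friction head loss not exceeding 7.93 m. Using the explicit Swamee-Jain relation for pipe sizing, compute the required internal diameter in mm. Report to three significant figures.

Swamee-Jain (Type III): D = 0.66·[ε^1.25·(LQ²/(gh_f))^4.75 + ν·Q^9.4·(L/(gh_f))^5.2]^0.04
LQ²/(gh_f) = 0.7646; L/(gh_f) = 6.067
Term 1 = ε^1.25·(…)^4.75 = 3.51×10^-6; Term 2 = ν·Q^9.4·(…)^5.2 = 5.63×10^-7
D = 0.66·(3.51×10^-6 + 5.63×10^-7)^0.04 = 0.4017 m = 402 mm
Check: V = 2.80 m/s, Re = 1.39×10^6, f = 0.01555, h_f = 7.30 m ≈ 7.93 m ✓

D ≈ 402 mm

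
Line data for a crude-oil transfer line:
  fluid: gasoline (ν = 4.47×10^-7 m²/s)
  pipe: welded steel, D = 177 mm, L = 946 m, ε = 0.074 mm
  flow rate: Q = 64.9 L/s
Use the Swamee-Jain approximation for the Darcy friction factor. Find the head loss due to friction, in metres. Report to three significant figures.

h_f ≈ 31.6 m

V = 4Q/(πD²) = 4·0.0649/(π·0.177²) = 2.638 m/s
Re = VD/ν = 2.638·0.177/4.47×10^-7 = 1.04×10^6 → turbulent
ε/D = 0.074/177 = 4.18×10^-4
Swamee-Jain: f = 0.01669
h_f = f(L/D)V²/(2g) = 0.01669·(946/0.177)·2.638²/(2·9.81) = 31.64 m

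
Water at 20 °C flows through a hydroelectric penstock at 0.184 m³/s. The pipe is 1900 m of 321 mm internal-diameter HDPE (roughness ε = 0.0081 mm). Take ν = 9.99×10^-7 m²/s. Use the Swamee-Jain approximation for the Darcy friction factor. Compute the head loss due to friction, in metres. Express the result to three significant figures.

h_f ≈ 19.9 m

V = 4Q/(πD²) = 4·0.184/(π·0.321²) = 2.274 m/s
Re = VD/ν = 2.274·0.321/9.99×10^-7 = 7.31×10^5 → turbulent
ε/D = 0.0081/321 = 2.52×10^-5
Swamee-Jain: f = 0.01274
h_f = f(L/D)V²/(2g) = 0.01274·(1900/0.321)·2.274²/(2·9.81) = 19.86 m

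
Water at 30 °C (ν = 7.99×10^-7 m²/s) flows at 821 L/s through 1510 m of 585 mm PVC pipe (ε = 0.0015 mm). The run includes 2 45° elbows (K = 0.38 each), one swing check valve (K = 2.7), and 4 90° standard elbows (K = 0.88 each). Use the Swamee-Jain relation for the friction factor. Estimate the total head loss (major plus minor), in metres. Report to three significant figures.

V = 4Q/(πD²) = 3.055 m/s; V²/2g = 0.4755 m
Re = 2.24×10^6, ε/D = 2.56×10^-6 → f = 0.01029 (Swamee-Jain)
Major: h_f = f(L/D)·V²/2g = 0.01029·2581·0.4755 = 12.63 m
Minor: ΣK = 6.98; h_m = ΣK·V²/2g = 3.319 m
Total H_L = 12.63 + 3.319 = 15.95 m

H_L ≈ 15.9 m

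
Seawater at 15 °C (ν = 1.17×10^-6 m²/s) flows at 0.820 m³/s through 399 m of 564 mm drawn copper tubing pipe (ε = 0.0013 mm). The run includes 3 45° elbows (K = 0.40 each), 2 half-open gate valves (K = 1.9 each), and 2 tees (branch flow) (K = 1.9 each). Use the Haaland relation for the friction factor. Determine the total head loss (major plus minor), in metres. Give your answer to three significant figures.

H_L ≈ 9.02 m

V = 4Q/(πD²) = 3.282 m/s; V²/2g = 0.5491 m
Re = 1.58×10^6, ε/D = 2.30×10^-6 → f = 0.01079 (Haaland)
Major: h_f = f(L/D)·V²/2g = 0.01079·707.4·0.5491 = 4.192 m
Minor: ΣK = 8.80; h_m = ΣK·V²/2g = 4.832 m
Total H_L = 4.192 + 4.832 = 9.024 m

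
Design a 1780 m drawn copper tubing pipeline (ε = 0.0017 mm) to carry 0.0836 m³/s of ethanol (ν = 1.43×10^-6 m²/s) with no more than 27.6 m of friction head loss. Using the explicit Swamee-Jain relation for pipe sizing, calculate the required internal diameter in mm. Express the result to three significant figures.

D ≈ 224 mm

Swamee-Jain (Type III): D = 0.66·[ε^1.25·(LQ²/(gh_f))^4.75 + ν·Q^9.4·(L/(gh_f))^5.2]^0.04
LQ²/(gh_f) = 0.04595; L/(gh_f) = 6.574
Term 1 = ε^1.25·(…)^4.75 = 2.72×10^-14; Term 2 = ν·Q^9.4·(…)^5.2 = 1.89×10^-12
D = 0.66·(2.72×10^-14 + 1.89×10^-12)^0.04 = 0.2243 m = 224 mm
Check: V = 2.12 m/s, Re = 3.32×10^5, f = 0.01420, h_f = 25.7 m ≈ 27.6 m ✓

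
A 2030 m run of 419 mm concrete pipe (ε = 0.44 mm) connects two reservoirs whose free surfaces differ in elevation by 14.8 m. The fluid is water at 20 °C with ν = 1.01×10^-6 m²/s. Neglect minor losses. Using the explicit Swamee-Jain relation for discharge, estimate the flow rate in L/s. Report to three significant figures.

Swamee-Jain (Type II): Q = -0.965·√(gD⁵h_f/L)·ln[ε/(3.7D) + √(3.17ν²L/(gD³h_f))]
√(gD⁵h_f/L) = √(9.81·0.419⁵·14.8/2030) = 0.03039
ε/(3.7D) = 2.84×10^-4; √(3.17ν²L/(gD³h_f)) = 2.48×10^-5
Q = -0.965·0.03039·ln(3.086×10^-4) = 0.2371 m³/s
Check: V = 1.72 m/s, Re = 7.13×10^5, f = 0.02039, h_f = 14.9 m ≈ 14.8 m ✓

Q ≈ 237 L/s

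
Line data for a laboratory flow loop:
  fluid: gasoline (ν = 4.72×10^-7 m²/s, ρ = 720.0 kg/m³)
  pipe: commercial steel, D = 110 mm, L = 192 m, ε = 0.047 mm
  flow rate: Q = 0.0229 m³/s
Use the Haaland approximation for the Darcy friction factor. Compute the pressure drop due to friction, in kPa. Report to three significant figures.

V = 4Q/(πD²) = 4·0.0229/(π·0.110²) = 2.410 m/s
Re = VD/ν = 2.410·0.110/4.72×10^-7 = 5.62×10^5 → turbulent
ε/D = 0.047/110 = 4.27×10^-4
Haaland: f = 0.01700
h_f = f(L/D)V²/(2g) = 0.01700·(192/0.110)·2.410²/(2·9.81) = 8.783 m
Δp = ρg·h_f = 720.0·9.81·8.783 = 62.04 kPa

Δp ≈ 62.0 kPa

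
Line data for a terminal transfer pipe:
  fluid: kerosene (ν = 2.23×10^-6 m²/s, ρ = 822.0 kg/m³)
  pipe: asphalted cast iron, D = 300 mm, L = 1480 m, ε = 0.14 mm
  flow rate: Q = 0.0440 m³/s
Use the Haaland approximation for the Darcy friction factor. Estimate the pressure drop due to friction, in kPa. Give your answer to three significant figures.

V = 4Q/(πD²) = 4·0.0440/(π·0.300²) = 0.6225 m/s
Re = VD/ν = 0.6225·0.300/2.23×10^-6 = 8.37×10^4 → turbulent
ε/D = 0.14/300 = 4.67×10^-4
Haaland: f = 0.02042
h_f = f(L/D)V²/(2g) = 0.02042·(1480/0.300)·0.6225²/(2·9.81) = 1.989 m
Δp = ρg·h_f = 822.0·9.81·1.989 = 16.04 kPa

Δp ≈ 16.0 kPa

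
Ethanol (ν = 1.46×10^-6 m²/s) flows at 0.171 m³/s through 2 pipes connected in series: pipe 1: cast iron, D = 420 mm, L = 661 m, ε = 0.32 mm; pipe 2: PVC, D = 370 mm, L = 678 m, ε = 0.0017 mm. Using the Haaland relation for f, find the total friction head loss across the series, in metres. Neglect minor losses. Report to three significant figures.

H ≈ 5.58 m

Pipe 1: V = 1.234 m/s, Re = 3.55×10^5, ε/D = 7.62×10^-4, f = 0.01931, h_1 = f(L/D)V²/2g = 2.359 m
Pipe 2: V = 1.590 m/s, Re = 4.03×10^5, ε/D = 4.59×10^-6, f = 0.01362, h_2 = f(L/D)V²/2g = 3.219 m
Series → Q common, losses add: H = Σh = 5.578 m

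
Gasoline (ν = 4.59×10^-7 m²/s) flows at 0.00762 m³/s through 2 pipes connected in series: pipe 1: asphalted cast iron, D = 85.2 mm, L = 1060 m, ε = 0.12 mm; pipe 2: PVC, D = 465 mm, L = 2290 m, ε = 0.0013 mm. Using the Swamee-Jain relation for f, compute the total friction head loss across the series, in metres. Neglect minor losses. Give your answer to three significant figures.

H ≈ 25.4 m

Pipe 1: V = 1.337 m/s, Re = 2.48×10^5, ε/D = 0.00141, f = 0.02246, h_1 = f(L/D)V²/2g = 25.44 m
Pipe 2: V = 0.04487 m/s, Re = 4.55×10^4, ε/D = 2.80×10^-6, f = 0.02122, h_2 = f(L/D)V²/2g = 0.01073 m
Series → Q common, losses add: H = Σh = 25.45 m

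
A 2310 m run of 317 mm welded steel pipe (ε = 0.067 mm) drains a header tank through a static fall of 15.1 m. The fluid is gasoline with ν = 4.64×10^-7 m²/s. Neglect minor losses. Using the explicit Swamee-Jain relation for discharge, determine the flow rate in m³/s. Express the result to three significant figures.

Swamee-Jain (Type II): Q = -0.965·√(gD⁵h_f/L)·ln[ε/(3.7D) + √(3.17ν²L/(gD³h_f))]
√(gD⁵h_f/L) = √(9.81·0.317⁵·15.1/2310) = 0.01433
ε/(3.7D) = 5.71×10^-5; √(3.17ν²L/(gD³h_f)) = 1.83×10^-5
Q = -0.965·0.01433·ln(7.540×10^-5) = 0.1312 m³/s
Check: V = 1.66 m/s, Re = 1.14×10^6, f = 0.01479, h_f = 15.2 m ≈ 15.1 m ✓

Q ≈ 0.131 m³/s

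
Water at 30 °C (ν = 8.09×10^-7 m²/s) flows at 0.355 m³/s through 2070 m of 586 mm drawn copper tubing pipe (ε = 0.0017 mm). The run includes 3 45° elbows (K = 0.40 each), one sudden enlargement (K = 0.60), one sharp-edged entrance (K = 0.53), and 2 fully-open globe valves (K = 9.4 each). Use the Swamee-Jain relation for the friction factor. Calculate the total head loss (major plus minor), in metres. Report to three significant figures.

V = 4Q/(πD²) = 1.316 m/s; V²/2g = 0.08831 m
Re = 9.53×10^5, ε/D = 2.90×10^-6 → f = 0.01177 (Swamee-Jain)
Major: h_f = f(L/D)·V²/2g = 0.01177·3532·0.08831 = 3.672 m
Minor: ΣK = 21.1; h_m = ΣK·V²/2g = 1.866 m
Total H_L = 3.672 + 1.866 = 5.538 m

H_L ≈ 5.54 m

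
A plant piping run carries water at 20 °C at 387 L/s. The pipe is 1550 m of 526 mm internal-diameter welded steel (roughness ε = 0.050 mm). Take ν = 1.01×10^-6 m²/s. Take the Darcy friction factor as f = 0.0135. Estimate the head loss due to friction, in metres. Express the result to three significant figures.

h_f ≈ 6.43 m

V = 4Q/(πD²) = 4·0.387/(π·0.526²) = 1.781 m/s
h_f = f(L/D)V²/(2g) = 0.01350·(1550/0.526)·1.781²/(2·9.81) = 6.431 m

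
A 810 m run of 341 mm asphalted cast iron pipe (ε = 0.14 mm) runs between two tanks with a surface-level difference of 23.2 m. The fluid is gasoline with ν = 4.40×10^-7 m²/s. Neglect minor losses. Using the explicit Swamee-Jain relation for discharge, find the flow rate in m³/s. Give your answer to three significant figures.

Swamee-Jain (Type II): Q = -0.965·√(gD⁵h_f/L)·ln[ε/(3.7D) + √(3.17ν²L/(gD³h_f))]
√(gD⁵h_f/L) = √(9.81·0.341⁵·23.2/810) = 0.03599
ε/(3.7D) = 1.11×10^-4; √(3.17ν²L/(gD³h_f)) = 7.42×10^-6
Q = -0.965·0.03599·ln(1.184×10^-4) = 0.3140 m³/s
Check: V = 3.44 m/s, Re = 2.66×10^6, f = 0.01628, h_f = 23.3 m ≈ 23.2 m ✓

Q ≈ 0.314 m³/s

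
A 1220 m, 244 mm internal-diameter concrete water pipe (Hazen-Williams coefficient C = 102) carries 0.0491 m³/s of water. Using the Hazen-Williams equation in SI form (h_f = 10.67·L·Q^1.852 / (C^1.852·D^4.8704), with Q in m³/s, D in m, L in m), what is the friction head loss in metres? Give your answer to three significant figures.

h_f = 10.67·1220·0.0491^1.852 / (102^1.852·0.244^4.8704) = 8.998 m

h_f ≈ 9.00 m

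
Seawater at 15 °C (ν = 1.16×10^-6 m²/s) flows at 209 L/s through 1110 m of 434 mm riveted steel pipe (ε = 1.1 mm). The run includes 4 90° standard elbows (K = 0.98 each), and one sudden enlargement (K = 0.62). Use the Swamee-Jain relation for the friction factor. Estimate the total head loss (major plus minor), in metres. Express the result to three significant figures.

H_L ≈ 7.06 m

V = 4Q/(πD²) = 1.413 m/s; V²/2g = 0.1017 m
Re = 5.29×10^5, ε/D = 0.00253 → f = 0.02537 (Swamee-Jain)
Major: h_f = f(L/D)·V²/2g = 0.02537·2558·0.1017 = 6.600 m
Minor: ΣK = 4.54; h_m = ΣK·V²/2g = 0.4619 m
Total H_L = 6.600 + 0.4619 = 7.062 m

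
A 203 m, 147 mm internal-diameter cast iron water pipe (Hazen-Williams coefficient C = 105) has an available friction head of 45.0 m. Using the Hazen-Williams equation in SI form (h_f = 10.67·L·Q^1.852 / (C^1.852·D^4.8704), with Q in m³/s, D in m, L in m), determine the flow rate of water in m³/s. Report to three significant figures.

Rearranging: Q = [h_f·C^1.852·D^4.8704 / (10.67·L)]^(1/1.852)
Q = [45.0·105^1.852·0.147^4.8704 / (10.67·203)]^0.540 = 0.08374 m³/s

Q ≈ 0.0837 m³/s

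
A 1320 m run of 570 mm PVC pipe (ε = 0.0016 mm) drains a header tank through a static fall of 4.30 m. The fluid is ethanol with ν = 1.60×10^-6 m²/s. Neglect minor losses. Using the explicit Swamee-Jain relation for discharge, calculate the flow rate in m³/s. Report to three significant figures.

Q ≈ 0.431 m³/s

Swamee-Jain (Type II): Q = -0.965·√(gD⁵h_f/L)·ln[ε/(3.7D) + √(3.17ν²L/(gD³h_f))]
√(gD⁵h_f/L) = √(9.81·0.570⁵·4.30/1320) = 0.04385
ε/(3.7D) = 7.59×10^-7; √(3.17ν²L/(gD³h_f)) = 3.70×10^-5
Q = -0.965·0.04385·ln(3.779×10^-5) = 0.4309 m³/s
Check: V = 1.69 m/s, Re = 6.02×10^5, f = 0.01272, h_f = 4.28 m ≈ 4.30 m ✓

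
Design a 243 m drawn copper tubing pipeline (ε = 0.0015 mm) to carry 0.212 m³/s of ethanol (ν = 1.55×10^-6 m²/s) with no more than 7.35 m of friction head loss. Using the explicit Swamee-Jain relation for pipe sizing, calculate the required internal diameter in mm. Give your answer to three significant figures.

D ≈ 278 mm

Swamee-Jain (Type III): D = 0.66·[ε^1.25·(LQ²/(gh_f))^4.75 + ν·Q^9.4·(L/(gh_f))^5.2]^0.04
LQ²/(gh_f) = 0.1515; L/(gh_f) = 3.370
Term 1 = ε^1.25·(…)^4.75 = 6.71×10^-12; Term 2 = ν·Q^9.4·(…)^5.2 = 4.00×10^-10
D = 0.66·(6.71×10^-12 + 4.00×10^-10)^0.04 = 0.2779 m = 278 mm
Check: V = 3.49 m/s, Re = 6.27×10^5, f = 0.01268, h_f = 6.90 m ≈ 7.35 m ✓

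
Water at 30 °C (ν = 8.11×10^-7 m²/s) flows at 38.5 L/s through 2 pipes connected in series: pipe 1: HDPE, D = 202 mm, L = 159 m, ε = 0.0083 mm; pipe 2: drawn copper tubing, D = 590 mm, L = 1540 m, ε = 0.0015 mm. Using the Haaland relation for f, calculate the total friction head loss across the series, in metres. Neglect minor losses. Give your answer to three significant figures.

Pipe 1: V = 1.201 m/s, Re = 2.99×10^5, ε/D = 4.11×10^-5, f = 0.01471, h_1 = f(L/D)V²/2g = 0.8515 m
Pipe 2: V = 0.1408 m/s, Re = 1.02×10^5, ε/D = 2.54×10^-6, f = 0.01774, h_2 = f(L/D)V²/2g = 0.04681 m
Series → Q common, losses add: H = Σh = 0.8983 m

H ≈ 0.898 m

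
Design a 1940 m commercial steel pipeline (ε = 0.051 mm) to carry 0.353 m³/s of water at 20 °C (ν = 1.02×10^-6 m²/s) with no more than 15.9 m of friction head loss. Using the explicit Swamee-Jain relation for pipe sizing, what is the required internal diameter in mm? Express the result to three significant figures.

D ≈ 448 mm

Swamee-Jain (Type III): D = 0.66·[ε^1.25·(LQ²/(gh_f))^4.75 + ν·Q^9.4·(L/(gh_f))^5.2]^0.04
LQ²/(gh_f) = 1.550; L/(gh_f) = 12.44
Term 1 = ε^1.25·(…)^4.75 = 3.45×10^-5; Term 2 = ν·Q^9.4·(…)^5.2 = 2.82×10^-5
D = 0.66·(3.45×10^-5 + 2.82×10^-5)^0.04 = 0.4482 m = 448 mm
Check: V = 2.24 m/s, Re = 9.83×10^5, f = 0.01372, h_f = 15.2 m ≈ 15.9 m ✓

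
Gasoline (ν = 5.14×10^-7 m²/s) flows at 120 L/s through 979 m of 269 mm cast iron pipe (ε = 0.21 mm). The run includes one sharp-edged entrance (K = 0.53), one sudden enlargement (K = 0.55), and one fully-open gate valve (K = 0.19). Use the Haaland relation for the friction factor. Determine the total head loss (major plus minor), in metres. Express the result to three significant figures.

H_L ≈ 15.9 m

V = 4Q/(πD²) = 2.111 m/s; V²/2g = 0.2272 m
Re = 1.11×10^6, ε/D = 7.81×10^-4 → f = 0.01883 (Haaland)
Major: h_f = f(L/D)·V²/2g = 0.01883·3639·0.2272 = 15.57 m
Minor: ΣK = 1.27; h_m = ΣK·V²/2g = 0.2886 m
Total H_L = 15.57 + 0.2886 = 15.86 m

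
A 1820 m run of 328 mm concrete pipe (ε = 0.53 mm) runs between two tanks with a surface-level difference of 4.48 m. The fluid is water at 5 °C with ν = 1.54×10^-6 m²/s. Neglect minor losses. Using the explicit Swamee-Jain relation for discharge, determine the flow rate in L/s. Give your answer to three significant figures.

Swamee-Jain (Type II): Q = -0.965·√(gD⁵h_f/L)·ln[ε/(3.7D) + √(3.17ν²L/(gD³h_f))]
√(gD⁵h_f/L) = √(9.81·0.328⁵·4.48/1820) = 0.009575
ε/(3.7D) = 4.37×10^-4; √(3.17ν²L/(gD³h_f)) = 9.39×10^-5
Q = -0.965·0.009575·ln(5.306×10^-4) = 0.06968 m³/s
Check: V = 0.825 m/s, Re = 1.76×10^5, f = 0.02348, h_f = 4.52 m ≈ 4.48 m ✓

Q ≈ 69.7 L/s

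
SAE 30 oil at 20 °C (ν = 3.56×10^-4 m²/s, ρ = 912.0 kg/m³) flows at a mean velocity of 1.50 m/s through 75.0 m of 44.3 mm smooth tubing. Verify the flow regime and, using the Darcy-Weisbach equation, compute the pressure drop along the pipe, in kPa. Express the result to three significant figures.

Δp ≈ 596 kPa

Re = VD/ν = 1.50·0.04430/3.56×10^-4 = 187 → laminar (Re < 2300)
f = 64/Re = 0.3429
h_f = f(L/D)V²/(2g) = 0.3429·(75.0/0.04430)·1.50²/(2·9.81) = 66.57 m
Δp = ρg·h_f = 912.0·9.81·66.57 = 595.6 kPa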